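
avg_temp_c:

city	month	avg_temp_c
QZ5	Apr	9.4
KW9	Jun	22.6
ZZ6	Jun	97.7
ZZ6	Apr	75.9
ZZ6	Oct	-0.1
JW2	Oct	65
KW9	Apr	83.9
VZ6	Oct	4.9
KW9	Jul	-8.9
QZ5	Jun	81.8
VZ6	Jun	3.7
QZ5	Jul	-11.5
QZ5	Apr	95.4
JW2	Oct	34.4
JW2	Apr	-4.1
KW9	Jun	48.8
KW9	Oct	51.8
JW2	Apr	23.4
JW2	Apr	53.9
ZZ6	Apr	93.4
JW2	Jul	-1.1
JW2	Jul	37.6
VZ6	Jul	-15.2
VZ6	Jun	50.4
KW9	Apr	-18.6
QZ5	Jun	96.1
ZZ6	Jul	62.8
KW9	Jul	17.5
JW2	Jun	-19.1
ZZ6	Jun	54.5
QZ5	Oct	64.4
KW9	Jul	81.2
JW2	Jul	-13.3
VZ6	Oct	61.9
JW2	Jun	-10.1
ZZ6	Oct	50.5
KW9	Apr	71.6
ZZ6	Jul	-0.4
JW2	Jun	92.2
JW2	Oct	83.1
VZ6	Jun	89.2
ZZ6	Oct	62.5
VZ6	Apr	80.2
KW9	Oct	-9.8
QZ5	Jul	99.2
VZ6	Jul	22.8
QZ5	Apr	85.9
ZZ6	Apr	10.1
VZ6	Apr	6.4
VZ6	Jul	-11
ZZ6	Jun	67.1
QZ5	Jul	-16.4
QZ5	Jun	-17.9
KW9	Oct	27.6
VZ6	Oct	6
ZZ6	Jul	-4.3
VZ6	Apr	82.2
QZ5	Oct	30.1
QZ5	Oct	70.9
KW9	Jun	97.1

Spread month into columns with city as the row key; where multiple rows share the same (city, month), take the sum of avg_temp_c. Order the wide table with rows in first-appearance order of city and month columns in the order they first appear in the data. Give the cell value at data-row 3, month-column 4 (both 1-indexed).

With rows in first-appearance order of city, row 3 is city=ZZ6. month columns in first-appearance order: Apr, Jun, Oct, Jul; column 4 is Jul.
Long rows with city=ZZ6, month=Jul: 62.8 + -0.4 + -4.3 = 58.1.

58.1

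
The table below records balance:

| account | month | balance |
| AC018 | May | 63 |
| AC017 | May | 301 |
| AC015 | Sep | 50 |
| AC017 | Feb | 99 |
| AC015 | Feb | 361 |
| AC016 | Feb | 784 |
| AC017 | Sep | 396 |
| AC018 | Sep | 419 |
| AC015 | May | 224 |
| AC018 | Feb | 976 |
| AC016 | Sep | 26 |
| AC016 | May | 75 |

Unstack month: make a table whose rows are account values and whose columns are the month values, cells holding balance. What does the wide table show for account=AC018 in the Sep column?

Wide layout: rows indexed by account, columns are the 3 distinct month values (May, Sep, Feb).
Cell (account=AC018, month=Sep) draws from the long row where account=AC018 and month=Sep, which has balance=419.

419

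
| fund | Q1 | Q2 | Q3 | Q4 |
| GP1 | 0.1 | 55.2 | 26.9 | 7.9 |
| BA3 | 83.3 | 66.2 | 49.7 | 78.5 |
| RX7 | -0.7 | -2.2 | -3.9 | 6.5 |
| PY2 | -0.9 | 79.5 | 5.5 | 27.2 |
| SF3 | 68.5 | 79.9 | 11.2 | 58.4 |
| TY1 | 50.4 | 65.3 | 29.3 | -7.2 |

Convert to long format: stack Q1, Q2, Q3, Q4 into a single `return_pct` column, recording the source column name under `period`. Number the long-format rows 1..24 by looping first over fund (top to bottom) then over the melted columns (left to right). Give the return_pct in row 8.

78.5

24 rows total (6 × 4). Row 8: index ⌊(8-1)/4⌋ = 1 into fund → BA3; (8-1) mod 4 = 3 into the melted columns → Q4.
So row 8 is (BA3, Q4, 78.5); return_pct = 78.5.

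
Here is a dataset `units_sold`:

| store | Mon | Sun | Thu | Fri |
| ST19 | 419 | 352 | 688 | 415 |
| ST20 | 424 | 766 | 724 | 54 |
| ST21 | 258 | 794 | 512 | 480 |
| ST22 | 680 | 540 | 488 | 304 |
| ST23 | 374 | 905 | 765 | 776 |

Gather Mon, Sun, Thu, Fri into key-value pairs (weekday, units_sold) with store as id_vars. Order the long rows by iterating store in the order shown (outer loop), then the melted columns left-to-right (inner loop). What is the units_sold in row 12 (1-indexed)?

20 rows total (5 × 4). Row 12: index ⌊(12-1)/4⌋ = 2 into store → ST21; (12-1) mod 4 = 3 into the melted columns → Fri.
So row 12 is (ST21, Fri, 480); units_sold = 480.

480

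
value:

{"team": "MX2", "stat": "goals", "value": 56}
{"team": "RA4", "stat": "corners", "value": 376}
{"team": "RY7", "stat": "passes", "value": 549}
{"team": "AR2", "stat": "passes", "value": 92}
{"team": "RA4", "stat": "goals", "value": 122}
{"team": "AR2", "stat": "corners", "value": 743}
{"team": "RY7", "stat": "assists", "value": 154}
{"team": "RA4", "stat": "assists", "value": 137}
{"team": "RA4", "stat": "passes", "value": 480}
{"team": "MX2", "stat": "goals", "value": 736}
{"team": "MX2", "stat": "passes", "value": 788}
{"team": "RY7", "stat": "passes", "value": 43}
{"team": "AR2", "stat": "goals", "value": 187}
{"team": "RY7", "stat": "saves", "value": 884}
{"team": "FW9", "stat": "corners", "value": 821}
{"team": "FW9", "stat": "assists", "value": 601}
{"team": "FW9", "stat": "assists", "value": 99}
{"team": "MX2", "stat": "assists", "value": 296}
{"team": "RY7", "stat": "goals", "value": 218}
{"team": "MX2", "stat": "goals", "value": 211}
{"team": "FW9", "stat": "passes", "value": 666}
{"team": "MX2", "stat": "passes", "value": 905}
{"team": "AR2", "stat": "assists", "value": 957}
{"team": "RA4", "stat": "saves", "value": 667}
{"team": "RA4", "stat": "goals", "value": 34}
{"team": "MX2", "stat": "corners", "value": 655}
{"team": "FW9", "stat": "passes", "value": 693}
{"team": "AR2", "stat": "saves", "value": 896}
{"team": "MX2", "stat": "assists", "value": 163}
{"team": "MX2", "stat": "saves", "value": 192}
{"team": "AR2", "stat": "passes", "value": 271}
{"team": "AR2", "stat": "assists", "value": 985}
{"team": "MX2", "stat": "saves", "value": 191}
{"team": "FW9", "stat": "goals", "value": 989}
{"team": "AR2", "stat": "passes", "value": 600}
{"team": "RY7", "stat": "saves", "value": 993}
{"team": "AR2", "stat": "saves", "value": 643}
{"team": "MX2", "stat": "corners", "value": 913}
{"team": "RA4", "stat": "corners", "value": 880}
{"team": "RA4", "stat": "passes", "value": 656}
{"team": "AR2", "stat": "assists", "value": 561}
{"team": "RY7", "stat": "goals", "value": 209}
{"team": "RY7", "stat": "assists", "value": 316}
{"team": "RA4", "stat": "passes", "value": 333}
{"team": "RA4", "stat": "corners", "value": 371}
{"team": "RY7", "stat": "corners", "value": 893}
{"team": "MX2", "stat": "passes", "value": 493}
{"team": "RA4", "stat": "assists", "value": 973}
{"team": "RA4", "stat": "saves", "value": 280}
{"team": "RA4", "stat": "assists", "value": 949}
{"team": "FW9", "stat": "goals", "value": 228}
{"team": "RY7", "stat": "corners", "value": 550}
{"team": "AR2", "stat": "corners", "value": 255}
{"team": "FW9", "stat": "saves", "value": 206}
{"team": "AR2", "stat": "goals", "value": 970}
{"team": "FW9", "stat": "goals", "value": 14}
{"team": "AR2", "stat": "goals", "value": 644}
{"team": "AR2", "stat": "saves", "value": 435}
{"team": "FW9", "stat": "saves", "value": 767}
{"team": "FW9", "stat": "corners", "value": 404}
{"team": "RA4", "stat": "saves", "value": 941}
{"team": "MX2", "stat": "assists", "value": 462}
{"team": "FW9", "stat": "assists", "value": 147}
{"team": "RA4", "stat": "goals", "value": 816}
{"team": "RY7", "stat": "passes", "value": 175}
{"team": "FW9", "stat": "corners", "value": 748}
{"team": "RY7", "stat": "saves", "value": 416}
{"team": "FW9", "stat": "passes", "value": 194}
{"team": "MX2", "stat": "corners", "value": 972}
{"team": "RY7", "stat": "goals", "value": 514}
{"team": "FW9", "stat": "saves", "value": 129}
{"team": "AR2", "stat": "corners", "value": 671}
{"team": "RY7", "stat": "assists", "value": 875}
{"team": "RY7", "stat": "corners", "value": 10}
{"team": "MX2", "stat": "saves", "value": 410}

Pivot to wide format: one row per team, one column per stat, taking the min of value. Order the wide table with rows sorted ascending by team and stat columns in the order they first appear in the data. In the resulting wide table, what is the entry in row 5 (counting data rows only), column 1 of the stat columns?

209

With rows sorted ascending by team, row 5 is team=RY7. stat columns in first-appearance order: goals, corners, passes, assists, saves; column 1 is goals.
Long rows with team=RY7, stat=goals: min(218, 209, 514) = 209.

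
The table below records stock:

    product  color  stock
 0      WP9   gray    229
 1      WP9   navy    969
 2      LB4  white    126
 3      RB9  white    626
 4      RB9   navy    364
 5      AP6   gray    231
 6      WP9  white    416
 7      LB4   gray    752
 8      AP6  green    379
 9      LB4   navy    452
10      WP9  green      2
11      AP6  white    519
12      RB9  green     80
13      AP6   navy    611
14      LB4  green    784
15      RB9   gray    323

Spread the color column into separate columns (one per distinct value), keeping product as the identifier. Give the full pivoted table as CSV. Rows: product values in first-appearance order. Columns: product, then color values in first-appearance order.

Columns: product plus the 4 distinct color values (gray, navy, white, green).
For example, row WP9 column gray takes stock=229 from the long row (WP9, gray).

product,gray,navy,white,green
WP9,229,969,416,2
LB4,752,452,126,784
RB9,323,364,626,80
AP6,231,611,519,379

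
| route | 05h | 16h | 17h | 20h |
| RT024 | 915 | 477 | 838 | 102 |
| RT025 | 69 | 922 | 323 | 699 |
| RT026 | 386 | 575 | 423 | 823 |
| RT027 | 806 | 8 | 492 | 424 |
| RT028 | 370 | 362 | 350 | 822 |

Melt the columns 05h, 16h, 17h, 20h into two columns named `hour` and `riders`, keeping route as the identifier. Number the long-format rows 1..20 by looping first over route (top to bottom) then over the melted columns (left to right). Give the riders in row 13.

20 rows total (5 × 4). Row 13: index ⌊(13-1)/4⌋ = 3 into route → RT027; (13-1) mod 4 = 0 into the melted columns → 05h.
So row 13 is (RT027, 05h, 806); riders = 806.

806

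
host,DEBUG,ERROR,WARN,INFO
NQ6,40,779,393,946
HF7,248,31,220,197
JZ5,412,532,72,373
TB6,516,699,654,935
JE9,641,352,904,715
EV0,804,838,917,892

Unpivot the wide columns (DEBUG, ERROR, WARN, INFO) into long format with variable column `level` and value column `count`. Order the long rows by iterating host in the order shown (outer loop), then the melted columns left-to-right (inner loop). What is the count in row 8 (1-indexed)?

24 rows total (6 × 4). Row 8: index ⌊(8-1)/4⌋ = 1 into host → HF7; (8-1) mod 4 = 3 into the melted columns → INFO.
So row 8 is (HF7, INFO, 197); count = 197.

197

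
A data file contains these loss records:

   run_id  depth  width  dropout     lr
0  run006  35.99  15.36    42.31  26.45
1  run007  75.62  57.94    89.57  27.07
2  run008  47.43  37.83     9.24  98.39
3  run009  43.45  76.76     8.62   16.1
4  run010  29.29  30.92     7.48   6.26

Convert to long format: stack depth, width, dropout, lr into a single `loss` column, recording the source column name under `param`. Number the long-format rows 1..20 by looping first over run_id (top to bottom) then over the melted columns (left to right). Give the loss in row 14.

20 rows total (5 × 4). Row 14: index ⌊(14-1)/4⌋ = 3 into run_id → run009; (14-1) mod 4 = 1 into the melted columns → width.
So row 14 is (run009, width, 76.76); loss = 76.76.

76.76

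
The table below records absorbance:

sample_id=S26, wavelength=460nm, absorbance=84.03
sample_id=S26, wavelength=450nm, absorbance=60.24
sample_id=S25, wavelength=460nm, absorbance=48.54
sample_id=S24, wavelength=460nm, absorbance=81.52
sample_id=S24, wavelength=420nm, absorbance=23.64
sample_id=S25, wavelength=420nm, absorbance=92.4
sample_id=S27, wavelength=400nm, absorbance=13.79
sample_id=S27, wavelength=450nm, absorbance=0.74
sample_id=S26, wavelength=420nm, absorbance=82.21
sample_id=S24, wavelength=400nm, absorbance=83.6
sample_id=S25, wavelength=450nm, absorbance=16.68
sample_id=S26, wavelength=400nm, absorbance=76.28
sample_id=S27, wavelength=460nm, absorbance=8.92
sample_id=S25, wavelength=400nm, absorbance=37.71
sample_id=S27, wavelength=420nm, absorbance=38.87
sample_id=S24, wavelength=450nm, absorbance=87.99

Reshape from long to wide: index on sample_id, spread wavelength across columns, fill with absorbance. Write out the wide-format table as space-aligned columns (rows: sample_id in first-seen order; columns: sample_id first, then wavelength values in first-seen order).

Columns: sample_id plus the 4 distinct wavelength values (460nm, 450nm, 420nm, 400nm).
For example, row S26 column 460nm takes absorbance=84.03 from the long row (S26, 460nm).

sample_id  460nm  450nm  420nm  400nm
S26        84.03  60.24  82.21  76.28
S25        48.54  16.68  92.4   37.71
S24        81.52  87.99  23.64  83.6 
S27        8.92   0.74   38.87  13.79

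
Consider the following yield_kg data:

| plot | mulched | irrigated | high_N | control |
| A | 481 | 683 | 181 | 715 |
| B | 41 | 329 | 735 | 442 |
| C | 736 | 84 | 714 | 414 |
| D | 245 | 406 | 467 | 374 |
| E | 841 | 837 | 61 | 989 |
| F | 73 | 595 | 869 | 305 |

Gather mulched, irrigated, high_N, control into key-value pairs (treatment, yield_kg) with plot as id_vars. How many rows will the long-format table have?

6 plot values × 4 melted columns = 24 rows.

24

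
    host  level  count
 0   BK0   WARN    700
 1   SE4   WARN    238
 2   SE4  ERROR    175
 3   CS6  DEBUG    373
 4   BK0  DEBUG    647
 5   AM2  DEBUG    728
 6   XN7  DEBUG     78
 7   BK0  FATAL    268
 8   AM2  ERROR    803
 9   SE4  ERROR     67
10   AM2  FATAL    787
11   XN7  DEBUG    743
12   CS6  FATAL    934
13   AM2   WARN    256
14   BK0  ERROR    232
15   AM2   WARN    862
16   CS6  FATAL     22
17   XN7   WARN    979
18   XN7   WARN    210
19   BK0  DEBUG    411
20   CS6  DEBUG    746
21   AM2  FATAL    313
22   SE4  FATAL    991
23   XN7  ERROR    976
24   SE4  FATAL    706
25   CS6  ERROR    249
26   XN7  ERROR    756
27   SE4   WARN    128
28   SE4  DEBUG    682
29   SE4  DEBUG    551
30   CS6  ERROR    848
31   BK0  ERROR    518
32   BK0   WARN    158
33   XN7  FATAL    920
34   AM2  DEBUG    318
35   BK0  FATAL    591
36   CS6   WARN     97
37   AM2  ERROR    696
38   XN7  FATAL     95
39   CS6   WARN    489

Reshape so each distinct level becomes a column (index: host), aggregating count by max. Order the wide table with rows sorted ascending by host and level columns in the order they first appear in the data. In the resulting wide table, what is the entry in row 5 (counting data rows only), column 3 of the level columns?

With rows sorted ascending by host, row 5 is host=XN7. level columns in first-appearance order: WARN, ERROR, DEBUG, FATAL; column 3 is DEBUG.
Long rows with host=XN7, level=DEBUG: max(78, 743) = 743.

743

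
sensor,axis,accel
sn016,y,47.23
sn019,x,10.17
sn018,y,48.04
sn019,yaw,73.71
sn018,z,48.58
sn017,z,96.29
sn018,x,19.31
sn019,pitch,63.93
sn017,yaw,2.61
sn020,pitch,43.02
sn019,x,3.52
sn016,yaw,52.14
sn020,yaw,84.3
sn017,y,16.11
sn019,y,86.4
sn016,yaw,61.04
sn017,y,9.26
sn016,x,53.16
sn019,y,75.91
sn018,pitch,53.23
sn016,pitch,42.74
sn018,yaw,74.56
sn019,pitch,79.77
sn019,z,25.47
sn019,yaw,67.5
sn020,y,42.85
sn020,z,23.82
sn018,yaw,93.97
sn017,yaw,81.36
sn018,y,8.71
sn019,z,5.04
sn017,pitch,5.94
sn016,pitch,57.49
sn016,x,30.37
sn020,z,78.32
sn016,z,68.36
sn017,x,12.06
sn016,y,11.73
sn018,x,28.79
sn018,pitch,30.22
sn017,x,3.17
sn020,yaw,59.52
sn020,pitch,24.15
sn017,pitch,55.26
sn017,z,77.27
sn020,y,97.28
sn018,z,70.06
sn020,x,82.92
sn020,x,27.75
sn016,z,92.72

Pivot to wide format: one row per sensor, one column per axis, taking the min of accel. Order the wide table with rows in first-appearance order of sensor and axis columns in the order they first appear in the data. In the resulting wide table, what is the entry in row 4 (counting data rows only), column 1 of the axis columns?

9.26

With rows in first-appearance order of sensor, row 4 is sensor=sn017. axis columns in first-appearance order: y, x, yaw, z, pitch; column 1 is y.
Long rows with sensor=sn017, axis=y: min(16.11, 9.26) = 9.26.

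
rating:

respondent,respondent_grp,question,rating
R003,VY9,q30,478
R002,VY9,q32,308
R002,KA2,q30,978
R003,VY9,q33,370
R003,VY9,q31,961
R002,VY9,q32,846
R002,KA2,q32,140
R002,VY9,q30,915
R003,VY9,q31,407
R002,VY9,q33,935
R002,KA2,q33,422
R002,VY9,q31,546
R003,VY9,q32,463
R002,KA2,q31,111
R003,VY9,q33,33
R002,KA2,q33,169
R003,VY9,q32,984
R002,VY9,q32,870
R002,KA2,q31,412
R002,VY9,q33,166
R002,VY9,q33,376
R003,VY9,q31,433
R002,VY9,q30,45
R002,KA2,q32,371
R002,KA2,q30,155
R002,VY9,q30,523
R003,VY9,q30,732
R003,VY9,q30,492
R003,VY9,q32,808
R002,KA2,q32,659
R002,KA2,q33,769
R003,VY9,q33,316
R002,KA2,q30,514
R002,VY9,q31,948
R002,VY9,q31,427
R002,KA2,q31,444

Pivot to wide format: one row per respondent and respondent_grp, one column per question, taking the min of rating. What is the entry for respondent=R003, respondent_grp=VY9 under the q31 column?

407

Rows with respondent=R003, respondent_grp=VY9 and question=q31: rating values are 961, 407, 433.
min(961, 407, 433) = 407.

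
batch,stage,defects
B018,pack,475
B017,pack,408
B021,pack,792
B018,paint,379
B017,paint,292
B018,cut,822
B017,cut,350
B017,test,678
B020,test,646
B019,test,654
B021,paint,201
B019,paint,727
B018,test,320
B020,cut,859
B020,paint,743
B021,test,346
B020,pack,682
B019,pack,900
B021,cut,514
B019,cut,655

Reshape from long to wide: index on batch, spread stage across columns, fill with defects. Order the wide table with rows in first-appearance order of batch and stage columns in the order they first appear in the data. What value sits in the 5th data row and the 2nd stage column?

With rows in first-appearance order of batch, row 5 is batch=B019. stage columns in first-appearance order: pack, paint, cut, test; column 2 is paint.
Long rows with batch=B019, stage=paint: defects = 727.

727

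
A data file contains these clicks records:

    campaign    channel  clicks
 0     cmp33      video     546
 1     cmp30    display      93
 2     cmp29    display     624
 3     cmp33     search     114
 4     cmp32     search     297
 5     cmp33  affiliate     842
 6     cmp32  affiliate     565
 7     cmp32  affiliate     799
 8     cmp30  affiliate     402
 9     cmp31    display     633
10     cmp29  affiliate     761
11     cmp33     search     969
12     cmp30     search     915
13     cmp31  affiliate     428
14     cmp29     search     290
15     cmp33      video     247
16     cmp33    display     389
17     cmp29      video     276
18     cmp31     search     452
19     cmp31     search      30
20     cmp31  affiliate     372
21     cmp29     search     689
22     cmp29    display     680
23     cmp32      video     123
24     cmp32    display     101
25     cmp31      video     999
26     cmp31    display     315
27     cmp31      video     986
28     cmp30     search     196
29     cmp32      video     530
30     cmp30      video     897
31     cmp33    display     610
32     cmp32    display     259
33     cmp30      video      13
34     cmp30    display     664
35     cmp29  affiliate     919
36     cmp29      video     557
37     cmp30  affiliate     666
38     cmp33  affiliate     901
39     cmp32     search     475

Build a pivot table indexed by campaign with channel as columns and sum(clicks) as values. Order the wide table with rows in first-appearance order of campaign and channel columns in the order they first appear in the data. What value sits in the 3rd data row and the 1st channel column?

With rows in first-appearance order of campaign, row 3 is campaign=cmp29. channel columns in first-appearance order: video, display, search, affiliate; column 1 is video.
Long rows with campaign=cmp29, channel=video: 276 + 557 = 833.

833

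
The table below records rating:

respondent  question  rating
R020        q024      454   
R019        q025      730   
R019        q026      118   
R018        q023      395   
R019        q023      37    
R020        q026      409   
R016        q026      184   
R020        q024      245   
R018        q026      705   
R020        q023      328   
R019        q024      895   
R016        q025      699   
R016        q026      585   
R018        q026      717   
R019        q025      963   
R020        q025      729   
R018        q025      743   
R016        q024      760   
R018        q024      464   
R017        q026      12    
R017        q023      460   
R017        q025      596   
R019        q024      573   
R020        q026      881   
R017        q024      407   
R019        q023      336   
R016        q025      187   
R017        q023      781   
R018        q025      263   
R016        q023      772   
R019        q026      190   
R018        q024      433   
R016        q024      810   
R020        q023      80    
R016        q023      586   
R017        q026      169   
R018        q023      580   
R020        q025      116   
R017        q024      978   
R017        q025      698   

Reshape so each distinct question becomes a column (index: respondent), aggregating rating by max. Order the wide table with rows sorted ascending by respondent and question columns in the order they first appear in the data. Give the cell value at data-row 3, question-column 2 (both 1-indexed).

743

With rows sorted ascending by respondent, row 3 is respondent=R018. question columns in first-appearance order: q024, q025, q026, q023; column 2 is q025.
Long rows with respondent=R018, question=q025: max(743, 263) = 743.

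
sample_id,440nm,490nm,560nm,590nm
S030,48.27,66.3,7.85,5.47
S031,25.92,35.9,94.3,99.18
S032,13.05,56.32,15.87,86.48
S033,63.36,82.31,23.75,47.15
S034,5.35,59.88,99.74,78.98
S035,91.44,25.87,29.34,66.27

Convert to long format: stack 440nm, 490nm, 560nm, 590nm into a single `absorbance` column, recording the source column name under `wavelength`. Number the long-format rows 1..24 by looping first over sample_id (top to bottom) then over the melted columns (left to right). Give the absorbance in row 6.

35.9

24 rows total (6 × 4). Row 6: index ⌊(6-1)/4⌋ = 1 into sample_id → S031; (6-1) mod 4 = 1 into the melted columns → 490nm.
So row 6 is (S031, 490nm, 35.9); absorbance = 35.9.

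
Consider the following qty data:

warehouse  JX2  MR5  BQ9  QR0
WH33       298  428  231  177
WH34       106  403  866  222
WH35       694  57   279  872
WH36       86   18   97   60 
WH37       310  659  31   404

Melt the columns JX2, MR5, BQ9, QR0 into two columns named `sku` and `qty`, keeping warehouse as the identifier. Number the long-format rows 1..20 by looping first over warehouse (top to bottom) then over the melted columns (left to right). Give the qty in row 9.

694

20 rows total (5 × 4). Row 9: index ⌊(9-1)/4⌋ = 2 into warehouse → WH35; (9-1) mod 4 = 0 into the melted columns → JX2.
So row 9 is (WH35, JX2, 694); qty = 694.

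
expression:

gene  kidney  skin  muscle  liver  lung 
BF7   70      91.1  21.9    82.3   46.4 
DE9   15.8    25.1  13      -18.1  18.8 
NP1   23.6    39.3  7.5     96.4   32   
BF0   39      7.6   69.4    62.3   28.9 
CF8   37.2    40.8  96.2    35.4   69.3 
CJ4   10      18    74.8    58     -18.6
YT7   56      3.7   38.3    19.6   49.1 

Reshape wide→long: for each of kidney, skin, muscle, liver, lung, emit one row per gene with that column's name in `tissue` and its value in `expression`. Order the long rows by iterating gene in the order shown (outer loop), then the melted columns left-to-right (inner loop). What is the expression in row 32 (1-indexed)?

35 rows total (7 × 5). Row 32: index ⌊(32-1)/5⌋ = 6 into gene → YT7; (32-1) mod 5 = 1 into the melted columns → skin.
So row 32 is (YT7, skin, 3.7); expression = 3.7.

3.7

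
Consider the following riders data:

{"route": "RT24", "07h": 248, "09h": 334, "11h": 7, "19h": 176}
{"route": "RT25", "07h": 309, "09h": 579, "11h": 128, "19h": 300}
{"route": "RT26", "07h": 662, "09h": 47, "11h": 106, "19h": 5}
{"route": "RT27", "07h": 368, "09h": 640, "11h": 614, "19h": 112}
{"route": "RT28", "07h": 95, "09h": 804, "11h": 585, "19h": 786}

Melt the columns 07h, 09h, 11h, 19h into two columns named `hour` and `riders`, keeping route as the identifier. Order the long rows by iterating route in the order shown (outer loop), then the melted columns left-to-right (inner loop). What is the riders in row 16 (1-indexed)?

112

20 rows total (5 × 4). Row 16: index ⌊(16-1)/4⌋ = 3 into route → RT27; (16-1) mod 4 = 3 into the melted columns → 19h.
So row 16 is (RT27, 19h, 112); riders = 112.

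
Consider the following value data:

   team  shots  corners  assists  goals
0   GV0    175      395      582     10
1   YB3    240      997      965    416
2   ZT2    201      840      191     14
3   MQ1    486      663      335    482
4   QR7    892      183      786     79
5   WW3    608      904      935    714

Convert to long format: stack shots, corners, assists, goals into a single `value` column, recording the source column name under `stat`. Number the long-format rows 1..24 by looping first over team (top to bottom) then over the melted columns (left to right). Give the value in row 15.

24 rows total (6 × 4). Row 15: index ⌊(15-1)/4⌋ = 3 into team → MQ1; (15-1) mod 4 = 2 into the melted columns → assists.
So row 15 is (MQ1, assists, 335); value = 335.

335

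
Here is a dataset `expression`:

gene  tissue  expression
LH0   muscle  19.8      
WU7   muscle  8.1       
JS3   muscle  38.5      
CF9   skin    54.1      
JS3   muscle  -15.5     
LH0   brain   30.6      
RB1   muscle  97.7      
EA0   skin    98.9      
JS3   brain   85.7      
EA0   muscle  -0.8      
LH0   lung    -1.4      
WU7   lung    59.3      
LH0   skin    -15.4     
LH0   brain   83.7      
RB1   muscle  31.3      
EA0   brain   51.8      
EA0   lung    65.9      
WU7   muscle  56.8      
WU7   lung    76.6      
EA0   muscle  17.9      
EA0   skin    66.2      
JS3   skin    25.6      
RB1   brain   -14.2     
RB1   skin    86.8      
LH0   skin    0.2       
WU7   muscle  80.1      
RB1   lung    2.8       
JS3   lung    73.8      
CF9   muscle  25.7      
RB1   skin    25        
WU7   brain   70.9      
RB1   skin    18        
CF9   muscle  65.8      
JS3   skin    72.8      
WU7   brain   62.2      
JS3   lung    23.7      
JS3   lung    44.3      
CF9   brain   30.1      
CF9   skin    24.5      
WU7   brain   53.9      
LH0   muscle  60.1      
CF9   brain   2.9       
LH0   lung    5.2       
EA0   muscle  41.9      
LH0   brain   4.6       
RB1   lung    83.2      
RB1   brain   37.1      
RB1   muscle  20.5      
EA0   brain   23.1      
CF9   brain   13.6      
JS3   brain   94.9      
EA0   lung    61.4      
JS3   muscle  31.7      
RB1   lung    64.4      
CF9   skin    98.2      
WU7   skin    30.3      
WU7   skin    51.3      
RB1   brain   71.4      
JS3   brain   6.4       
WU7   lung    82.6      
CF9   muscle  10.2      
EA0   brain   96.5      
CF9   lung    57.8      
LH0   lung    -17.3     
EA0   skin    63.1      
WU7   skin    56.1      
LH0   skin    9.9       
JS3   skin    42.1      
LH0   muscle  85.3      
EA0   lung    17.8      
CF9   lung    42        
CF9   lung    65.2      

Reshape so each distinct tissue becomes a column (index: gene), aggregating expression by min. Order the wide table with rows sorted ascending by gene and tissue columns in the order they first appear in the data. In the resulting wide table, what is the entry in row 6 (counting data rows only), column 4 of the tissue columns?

59.3

With rows sorted ascending by gene, row 6 is gene=WU7. tissue columns in first-appearance order: muscle, skin, brain, lung; column 4 is lung.
Long rows with gene=WU7, tissue=lung: min(59.3, 76.6, 82.6) = 59.3.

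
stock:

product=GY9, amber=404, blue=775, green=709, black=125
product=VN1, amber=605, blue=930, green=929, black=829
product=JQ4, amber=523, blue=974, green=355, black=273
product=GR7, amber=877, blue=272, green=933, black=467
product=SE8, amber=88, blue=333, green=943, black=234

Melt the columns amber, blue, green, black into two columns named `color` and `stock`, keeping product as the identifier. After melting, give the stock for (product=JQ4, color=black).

273

Unpivoting turns each (product, wide-column) pair into one long row.
The wide cell at row JQ4, column black holds 273, so the long row (JQ4, black) has stock=273.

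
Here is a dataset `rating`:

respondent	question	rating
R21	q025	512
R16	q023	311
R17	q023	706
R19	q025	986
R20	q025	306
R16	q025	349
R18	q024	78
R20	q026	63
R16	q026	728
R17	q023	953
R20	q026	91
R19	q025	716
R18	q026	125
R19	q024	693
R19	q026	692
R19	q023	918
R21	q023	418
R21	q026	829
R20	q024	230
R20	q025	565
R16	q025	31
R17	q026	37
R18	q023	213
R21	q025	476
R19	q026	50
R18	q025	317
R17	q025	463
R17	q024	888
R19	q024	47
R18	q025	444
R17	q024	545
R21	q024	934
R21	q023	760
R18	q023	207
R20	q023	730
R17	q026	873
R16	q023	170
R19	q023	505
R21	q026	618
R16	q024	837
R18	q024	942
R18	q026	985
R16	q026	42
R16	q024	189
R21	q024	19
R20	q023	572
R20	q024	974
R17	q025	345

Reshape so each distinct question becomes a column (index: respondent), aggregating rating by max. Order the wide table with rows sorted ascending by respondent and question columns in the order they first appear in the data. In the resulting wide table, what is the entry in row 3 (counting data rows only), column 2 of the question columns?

With rows sorted ascending by respondent, row 3 is respondent=R18. question columns in first-appearance order: q025, q023, q024, q026; column 2 is q023.
Long rows with respondent=R18, question=q023: max(213, 207) = 213.

213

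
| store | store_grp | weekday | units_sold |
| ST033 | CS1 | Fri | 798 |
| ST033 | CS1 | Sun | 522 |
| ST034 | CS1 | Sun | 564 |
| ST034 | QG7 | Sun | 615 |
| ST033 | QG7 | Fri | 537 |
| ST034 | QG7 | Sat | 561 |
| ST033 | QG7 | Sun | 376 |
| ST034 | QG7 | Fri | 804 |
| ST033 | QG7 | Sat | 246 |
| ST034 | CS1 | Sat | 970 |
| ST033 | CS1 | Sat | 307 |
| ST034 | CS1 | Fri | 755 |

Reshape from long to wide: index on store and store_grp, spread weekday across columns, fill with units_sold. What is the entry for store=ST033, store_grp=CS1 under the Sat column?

Wide layout: rows indexed by store and store_grp, columns are the 3 distinct weekday values (Fri, Sun, Sat).
Cell (store=ST033, store_grp=CS1, weekday=Sat) draws from the long row where store=ST033, store_grp=CS1 and weekday=Sat, which has units_sold=307.

307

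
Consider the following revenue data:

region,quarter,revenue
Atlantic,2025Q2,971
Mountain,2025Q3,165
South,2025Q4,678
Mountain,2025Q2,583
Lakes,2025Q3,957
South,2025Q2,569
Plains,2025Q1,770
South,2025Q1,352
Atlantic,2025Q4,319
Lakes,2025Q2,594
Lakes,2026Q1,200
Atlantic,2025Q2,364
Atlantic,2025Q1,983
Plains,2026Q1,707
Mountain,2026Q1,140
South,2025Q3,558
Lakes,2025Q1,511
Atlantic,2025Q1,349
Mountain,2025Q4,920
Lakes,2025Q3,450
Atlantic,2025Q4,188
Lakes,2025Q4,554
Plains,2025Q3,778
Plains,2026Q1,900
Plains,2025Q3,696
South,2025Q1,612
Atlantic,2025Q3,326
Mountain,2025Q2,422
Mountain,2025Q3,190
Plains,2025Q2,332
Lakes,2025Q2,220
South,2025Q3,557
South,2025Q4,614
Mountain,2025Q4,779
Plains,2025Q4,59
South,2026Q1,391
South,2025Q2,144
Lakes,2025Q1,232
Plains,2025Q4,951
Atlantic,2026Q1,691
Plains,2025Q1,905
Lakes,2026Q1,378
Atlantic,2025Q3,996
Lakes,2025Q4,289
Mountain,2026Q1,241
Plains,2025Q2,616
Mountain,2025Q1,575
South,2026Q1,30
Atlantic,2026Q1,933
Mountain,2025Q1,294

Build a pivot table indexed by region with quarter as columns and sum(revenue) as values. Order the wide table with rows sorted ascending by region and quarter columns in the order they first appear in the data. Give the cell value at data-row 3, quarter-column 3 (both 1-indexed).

1699

With rows sorted ascending by region, row 3 is region=Mountain. quarter columns in first-appearance order: 2025Q2, 2025Q3, 2025Q4, 2025Q1, 2026Q1; column 3 is 2025Q4.
Long rows with region=Mountain, quarter=2025Q4: 920 + 779 = 1699.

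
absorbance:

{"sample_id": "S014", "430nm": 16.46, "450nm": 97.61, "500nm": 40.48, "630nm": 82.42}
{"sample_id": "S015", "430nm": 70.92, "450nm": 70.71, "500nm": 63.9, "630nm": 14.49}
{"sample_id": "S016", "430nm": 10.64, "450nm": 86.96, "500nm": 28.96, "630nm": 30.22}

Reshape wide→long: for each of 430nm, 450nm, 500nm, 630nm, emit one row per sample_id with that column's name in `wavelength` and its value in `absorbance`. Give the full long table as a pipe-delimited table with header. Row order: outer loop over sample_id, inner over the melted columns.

| sample_id | wavelength | absorbance |
| S014 | 430nm | 16.46 |
| S014 | 450nm | 97.61 |
| S014 | 500nm | 40.48 |
| S014 | 630nm | 82.42 |
| S015 | 430nm | 70.92 |
| S015 | 450nm | 70.71 |
| S015 | 500nm | 63.9 |
| S015 | 630nm | 14.49 |
| S016 | 430nm | 10.64 |
| S016 | 450nm | 86.96 |
| S016 | 500nm | 28.96 |
| S016 | 630nm | 30.22 |

Each (sample_id, column) pair becomes one row: 3 × 4 = 12 rows.
For example, (S014, 430nm) → absorbance=16.46.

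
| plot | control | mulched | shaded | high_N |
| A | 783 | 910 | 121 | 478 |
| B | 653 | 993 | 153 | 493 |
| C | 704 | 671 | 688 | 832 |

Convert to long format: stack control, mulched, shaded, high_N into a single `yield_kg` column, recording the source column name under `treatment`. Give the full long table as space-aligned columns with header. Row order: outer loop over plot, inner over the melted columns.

plot  treatment  yield_kg
A     control    783     
A     mulched    910     
A     shaded     121     
A     high_N     478     
B     control    653     
B     mulched    993     
B     shaded     153     
B     high_N     493     
C     control    704     
C     mulched    671     
C     shaded     688     
C     high_N     832     

Each (plot, column) pair becomes one row: 3 × 4 = 12 rows.
For example, (A, control) → yield_kg=783.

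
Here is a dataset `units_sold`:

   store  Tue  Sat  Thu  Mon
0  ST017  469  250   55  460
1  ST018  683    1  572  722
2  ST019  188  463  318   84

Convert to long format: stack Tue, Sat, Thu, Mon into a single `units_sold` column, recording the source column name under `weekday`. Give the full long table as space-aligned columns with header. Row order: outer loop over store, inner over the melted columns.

Each (store, column) pair becomes one row: 3 × 4 = 12 rows.
For example, (ST017, Tue) → units_sold=469.

store  weekday  units_sold
ST017  Tue      469       
ST017  Sat      250       
ST017  Thu      55        
ST017  Mon      460       
ST018  Tue      683       
ST018  Sat      1         
ST018  Thu      572       
ST018  Mon      722       
ST019  Tue      188       
ST019  Sat      463       
ST019  Thu      318       
ST019  Mon      84        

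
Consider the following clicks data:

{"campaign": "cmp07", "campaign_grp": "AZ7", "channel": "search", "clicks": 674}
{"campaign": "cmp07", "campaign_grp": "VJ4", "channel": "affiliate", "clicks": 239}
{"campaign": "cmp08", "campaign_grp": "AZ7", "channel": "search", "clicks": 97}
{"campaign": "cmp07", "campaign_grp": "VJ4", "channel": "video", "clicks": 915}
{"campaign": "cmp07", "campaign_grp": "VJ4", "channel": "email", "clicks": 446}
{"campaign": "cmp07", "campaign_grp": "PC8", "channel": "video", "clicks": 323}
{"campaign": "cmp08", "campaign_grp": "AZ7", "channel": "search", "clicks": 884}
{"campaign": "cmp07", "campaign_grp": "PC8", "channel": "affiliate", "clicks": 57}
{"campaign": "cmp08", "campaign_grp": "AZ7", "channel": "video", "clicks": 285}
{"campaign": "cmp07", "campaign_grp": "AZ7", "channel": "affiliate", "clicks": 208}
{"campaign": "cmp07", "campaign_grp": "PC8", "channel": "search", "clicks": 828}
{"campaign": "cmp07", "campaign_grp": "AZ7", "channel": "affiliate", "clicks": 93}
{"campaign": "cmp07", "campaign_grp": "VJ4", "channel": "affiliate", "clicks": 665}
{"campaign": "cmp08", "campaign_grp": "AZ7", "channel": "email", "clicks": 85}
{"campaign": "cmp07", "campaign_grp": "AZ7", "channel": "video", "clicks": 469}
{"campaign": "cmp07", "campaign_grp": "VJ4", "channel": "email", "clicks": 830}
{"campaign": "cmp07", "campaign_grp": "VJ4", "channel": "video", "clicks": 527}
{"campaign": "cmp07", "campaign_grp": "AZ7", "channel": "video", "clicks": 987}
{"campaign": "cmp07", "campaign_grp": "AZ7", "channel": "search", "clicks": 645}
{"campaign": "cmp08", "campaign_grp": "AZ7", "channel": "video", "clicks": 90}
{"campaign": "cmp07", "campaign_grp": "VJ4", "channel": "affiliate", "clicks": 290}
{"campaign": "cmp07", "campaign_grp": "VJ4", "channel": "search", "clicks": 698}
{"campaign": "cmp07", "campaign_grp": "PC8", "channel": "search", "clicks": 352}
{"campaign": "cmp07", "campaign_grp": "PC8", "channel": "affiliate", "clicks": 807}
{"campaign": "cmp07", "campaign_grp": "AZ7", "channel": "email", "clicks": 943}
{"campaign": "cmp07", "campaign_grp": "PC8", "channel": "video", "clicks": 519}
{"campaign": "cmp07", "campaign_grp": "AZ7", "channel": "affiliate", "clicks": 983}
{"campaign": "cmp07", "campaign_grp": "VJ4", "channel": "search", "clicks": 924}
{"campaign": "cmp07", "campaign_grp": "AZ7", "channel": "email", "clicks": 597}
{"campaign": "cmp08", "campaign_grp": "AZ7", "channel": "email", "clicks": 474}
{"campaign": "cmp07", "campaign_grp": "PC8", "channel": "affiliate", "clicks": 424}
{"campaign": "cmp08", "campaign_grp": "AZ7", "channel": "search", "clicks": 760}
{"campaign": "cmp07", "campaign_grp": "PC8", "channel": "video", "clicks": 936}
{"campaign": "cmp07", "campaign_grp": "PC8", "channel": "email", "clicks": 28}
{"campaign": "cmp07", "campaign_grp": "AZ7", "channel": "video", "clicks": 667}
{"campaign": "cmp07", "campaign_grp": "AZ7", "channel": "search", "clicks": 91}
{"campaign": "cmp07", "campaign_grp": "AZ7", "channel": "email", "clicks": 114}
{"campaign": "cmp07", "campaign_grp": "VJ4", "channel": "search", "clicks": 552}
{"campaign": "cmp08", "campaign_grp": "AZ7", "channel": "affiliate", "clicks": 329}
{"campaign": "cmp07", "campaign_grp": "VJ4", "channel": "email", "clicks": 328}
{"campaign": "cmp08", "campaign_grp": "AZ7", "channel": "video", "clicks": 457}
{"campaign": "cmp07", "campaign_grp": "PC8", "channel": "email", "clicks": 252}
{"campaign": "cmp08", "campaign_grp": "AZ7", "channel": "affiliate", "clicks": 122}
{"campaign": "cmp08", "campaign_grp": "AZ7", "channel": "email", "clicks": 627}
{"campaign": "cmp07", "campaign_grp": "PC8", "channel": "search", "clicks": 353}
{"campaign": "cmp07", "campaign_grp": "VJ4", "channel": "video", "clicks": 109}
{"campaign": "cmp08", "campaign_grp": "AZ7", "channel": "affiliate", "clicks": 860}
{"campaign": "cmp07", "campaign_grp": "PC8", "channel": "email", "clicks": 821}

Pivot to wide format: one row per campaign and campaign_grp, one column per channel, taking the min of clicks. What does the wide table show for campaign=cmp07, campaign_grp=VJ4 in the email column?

Rows with campaign=cmp07, campaign_grp=VJ4 and channel=email: clicks values are 446, 830, 328.
min(446, 830, 328) = 328.

328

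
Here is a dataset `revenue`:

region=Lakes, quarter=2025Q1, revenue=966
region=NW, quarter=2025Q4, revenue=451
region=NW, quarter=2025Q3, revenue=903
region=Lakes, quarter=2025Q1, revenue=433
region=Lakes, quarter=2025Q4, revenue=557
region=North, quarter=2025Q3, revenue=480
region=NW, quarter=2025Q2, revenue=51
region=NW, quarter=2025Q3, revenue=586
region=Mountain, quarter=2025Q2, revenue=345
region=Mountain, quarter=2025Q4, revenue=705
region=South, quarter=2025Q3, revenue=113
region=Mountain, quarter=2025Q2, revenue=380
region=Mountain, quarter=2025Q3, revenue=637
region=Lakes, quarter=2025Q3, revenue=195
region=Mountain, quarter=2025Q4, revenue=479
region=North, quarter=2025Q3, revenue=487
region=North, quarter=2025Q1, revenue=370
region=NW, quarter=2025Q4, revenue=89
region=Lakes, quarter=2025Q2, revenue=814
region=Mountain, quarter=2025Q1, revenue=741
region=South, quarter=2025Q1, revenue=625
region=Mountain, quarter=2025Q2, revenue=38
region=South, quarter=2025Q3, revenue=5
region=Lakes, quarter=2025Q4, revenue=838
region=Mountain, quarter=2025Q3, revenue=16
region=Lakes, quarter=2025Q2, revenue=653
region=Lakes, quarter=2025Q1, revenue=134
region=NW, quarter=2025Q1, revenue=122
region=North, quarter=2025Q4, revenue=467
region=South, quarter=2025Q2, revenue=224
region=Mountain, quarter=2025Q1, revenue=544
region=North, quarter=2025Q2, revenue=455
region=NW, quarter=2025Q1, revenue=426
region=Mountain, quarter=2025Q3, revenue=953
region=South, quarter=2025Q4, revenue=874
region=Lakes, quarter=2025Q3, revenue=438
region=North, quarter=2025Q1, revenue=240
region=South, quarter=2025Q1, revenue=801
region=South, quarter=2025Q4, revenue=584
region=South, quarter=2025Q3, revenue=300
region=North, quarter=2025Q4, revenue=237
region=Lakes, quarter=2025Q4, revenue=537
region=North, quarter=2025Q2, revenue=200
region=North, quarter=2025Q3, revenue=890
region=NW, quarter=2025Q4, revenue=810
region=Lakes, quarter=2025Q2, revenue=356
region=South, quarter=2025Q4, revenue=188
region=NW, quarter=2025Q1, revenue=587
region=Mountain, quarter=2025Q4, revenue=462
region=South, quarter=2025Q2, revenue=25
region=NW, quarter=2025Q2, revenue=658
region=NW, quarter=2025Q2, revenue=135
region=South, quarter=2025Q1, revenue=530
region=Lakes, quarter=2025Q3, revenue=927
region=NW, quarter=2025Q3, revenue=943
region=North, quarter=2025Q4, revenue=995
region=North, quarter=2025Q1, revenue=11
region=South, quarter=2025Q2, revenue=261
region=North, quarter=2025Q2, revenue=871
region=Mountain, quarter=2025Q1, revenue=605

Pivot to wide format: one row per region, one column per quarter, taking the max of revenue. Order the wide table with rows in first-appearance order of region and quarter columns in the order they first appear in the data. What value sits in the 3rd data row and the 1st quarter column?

370

With rows in first-appearance order of region, row 3 is region=North. quarter columns in first-appearance order: 2025Q1, 2025Q4, 2025Q3, 2025Q2; column 1 is 2025Q1.
Long rows with region=North, quarter=2025Q1: max(370, 240, 11) = 370.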